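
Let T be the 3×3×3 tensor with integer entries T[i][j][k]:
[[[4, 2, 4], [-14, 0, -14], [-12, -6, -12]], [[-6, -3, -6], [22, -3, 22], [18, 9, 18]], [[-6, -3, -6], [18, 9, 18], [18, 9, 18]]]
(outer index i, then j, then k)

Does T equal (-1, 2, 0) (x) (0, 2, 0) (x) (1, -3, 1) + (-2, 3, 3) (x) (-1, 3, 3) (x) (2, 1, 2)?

Yes

Reconstruct entrywise from the claimed factors. For example, T[0,2,0] = -12 and Σₗ aₗ[0]bₗ[2]cₗ[0] = (-1)·(0)·(1) + (-2)·(3)·(2) = -12; checking all 27 entries, every one matches. The claim holds.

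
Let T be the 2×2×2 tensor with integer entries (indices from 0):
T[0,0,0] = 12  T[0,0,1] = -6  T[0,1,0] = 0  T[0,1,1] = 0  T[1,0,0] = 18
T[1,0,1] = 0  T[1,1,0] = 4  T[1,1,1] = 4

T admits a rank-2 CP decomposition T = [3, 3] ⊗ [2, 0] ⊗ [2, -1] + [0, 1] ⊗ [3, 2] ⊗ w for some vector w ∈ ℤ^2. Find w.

w = [2, 2]

Subtract the known terms from T to get the rank-1 residual R = [0, 1] ⊗ [3, 2] ⊗ w, so R[i,j,k] = a[i]·b[j]·w[k]. Pick indices with nonzero a[1]·b[0] = (1)·(3) = 3. Only the fibre through (1,0,·) is needed: R[1,0,:] = T[1,0,:] − Σₗ aₗ[1]bₗ[0]cₗ = [18, 0] − (3)·(2)·[2, -1] = [6, 6]. Then w[k] = R[1,0,k] / 3 for each k, giving w = [6, 6] / 3 = [2, 2].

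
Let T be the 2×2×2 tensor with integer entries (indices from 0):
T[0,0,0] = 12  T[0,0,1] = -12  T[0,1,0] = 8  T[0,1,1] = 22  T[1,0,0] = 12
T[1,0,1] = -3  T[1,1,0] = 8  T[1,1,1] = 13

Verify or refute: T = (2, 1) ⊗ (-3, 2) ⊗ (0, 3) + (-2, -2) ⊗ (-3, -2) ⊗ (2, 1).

No

Reconstruct entry (0,1,1) from the claimed factors: Σₗ aₗ[0]bₗ[1]cₗ[1] = (2)·(2)·(3) + (-2)·(-2)·(1) = 16, but T[0,1,1] = 22. The claim is false.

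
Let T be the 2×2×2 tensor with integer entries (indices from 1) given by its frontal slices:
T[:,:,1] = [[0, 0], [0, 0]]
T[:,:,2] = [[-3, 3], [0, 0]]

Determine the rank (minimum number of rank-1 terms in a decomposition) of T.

1

Lower bound: T ≠ 0 (e.g. T[1,1,2] = -3), so rank(T) ≥ 1.
Upper bound: if T = a (x) b (x) c then every fibre of T is a multiple of the corresponding factor, so read the factors off the fibres through the nonzero entry T[1,1,2] = -3.
The mode-1 fibre T[:,1,2] = [-3, 0] gives a = (1, 0) (primitive direction); the mode-2 fibre T[1,:,2] = [-3, 3] gives b = (1, -1); then c[k] = T[1,1,k] / (a[1]·b[1]) = [0, -3] / 1 = (0, -3).
Expanding (1, 0) (x) (1, -1) (x) (0, -3) reproduces all 8 entries of T, so T = (1, 0) (x) (1, -1) (x) (0, -3) and rank(T) ≤ 1.
These bounds meet, so rank(T) = 1.
Check entry T[1,2,1] = 0: (1)·(-1)·(0) = 0.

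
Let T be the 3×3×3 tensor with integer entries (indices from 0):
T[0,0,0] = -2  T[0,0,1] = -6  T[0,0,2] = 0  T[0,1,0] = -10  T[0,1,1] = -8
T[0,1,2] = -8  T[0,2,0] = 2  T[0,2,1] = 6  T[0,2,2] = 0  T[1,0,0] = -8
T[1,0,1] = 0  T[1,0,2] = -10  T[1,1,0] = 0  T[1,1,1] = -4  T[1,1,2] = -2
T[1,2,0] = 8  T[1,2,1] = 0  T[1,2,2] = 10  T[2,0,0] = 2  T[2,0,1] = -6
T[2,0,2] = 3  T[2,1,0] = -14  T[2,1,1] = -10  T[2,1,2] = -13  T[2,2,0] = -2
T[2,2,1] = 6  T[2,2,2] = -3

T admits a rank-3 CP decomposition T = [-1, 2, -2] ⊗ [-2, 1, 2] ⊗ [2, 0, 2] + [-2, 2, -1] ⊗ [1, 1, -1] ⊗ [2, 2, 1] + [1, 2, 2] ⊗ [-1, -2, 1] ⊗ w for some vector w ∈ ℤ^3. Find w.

Subtract the known terms from T to get the rank-1 residual R = [1, 2, 2] ⊗ [-1, -2, 1] ⊗ w, so R[i,j,k] = a[i]·b[j]·w[k]. Pick indices with nonzero a[0]·b[0] = (1)·(-1) = -1. Only the fibre through (0,0,·) is needed: R[0,0,:] = T[0,0,:] − Σₗ aₗ[0]bₗ[0]cₗ = [-2, -6, 0] − (-1)·(-2)·[2, 0, 2] − (-2)·(1)·[2, 2, 1] = [-2, -2, -2]. Then w[k] = R[0,0,k] / -1 for each k, giving w = [-2, -2, -2] / -1 = [2, 2, 2].

w = [2, 2, 2]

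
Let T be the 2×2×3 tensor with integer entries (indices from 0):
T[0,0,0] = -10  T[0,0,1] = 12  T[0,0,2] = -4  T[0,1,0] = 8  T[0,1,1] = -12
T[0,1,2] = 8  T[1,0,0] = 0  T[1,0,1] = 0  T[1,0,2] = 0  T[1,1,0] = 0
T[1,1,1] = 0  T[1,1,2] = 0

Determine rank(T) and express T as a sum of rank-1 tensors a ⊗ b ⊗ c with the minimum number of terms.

Lower bound: the mode-2 unfolding of T (rows indexed by j, columns by (i,k) = (0,0), (0,1), (0,2), (1,0), (1,1), (1,2)) is [[-10, 12, -4, 0, 0, 0], [8, -12, 8, 0, 0, 0]].
There the 2×2 minor on rows j ∈ {0, 1}, columns (i,k) ∈ {(0,0), (0,1)} is det [[-10, 12], [8, -12]] = 24 ≠ 0, so this unfolding has rank ≥ 2; CP rank is at least every unfolding rank, so rank(T) ≥ 2. (Unfolding ranks only ever bound the CP rank from below — rank(T) can be strictly larger than all of them — so the matching upper bound has to come from an explicit 2-term decomposition.)
Upper bound — finding two terms. Every mode-1 slice of T is a multiple of one matrix: T[i,:,:] = a[i]·M with a = [1, 0] and M = [[-10, 12, -4], [8, -12, 8]] (rows indexed by j, columns by k). So it suffices to write M as a sum of two rank-1 matrices.
Splitting M by its rows (j = 0, 1), M = [1, 0][-10, 12, -4]ᵀ + [0, 1][8, -12, 8]ᵀ.
Hence T = [1, 0] ⊗ [1, 0] ⊗ [-10, 12, -4] + [1, 0] ⊗ [0, 1] ⊗ [8, -12, 8], so rank(T) ≤ 2.
These bounds meet, so rank(T) = 2.

rank(T) = 2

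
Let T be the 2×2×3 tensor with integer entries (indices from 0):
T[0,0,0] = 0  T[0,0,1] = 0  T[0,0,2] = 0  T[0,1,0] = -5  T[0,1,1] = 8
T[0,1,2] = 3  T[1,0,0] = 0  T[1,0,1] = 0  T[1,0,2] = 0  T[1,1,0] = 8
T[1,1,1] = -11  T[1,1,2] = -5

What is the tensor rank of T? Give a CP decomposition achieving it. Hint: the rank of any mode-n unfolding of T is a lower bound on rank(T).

rank(T) = 2

Lower bound: in the mode-1 unfolding of T (rows indexed by i, columns by (j,k)) the 2×2 minor on rows i ∈ {0, 1}, columns (j,k) ∈ {(1,0), (1,1)} is det [[-5, 8], [8, -11]] = -9 ≠ 0, so that unfolding has rank ≥ 2 and hence rank(T) ≥ 2 (CP rank is at least every unfolding rank, though it can be larger).
Upper bound: T[:,j,:] = b[j]·M for every slice, with b = [0, 1] and M = [[-5, 8, 3], [8, -11, -5]] (rows i, columns k).
Splitting M by its rows (i = 0, 1), M = [1, 0][-5, 8, 3]ᵀ + [0, 1][8, -11, -5]ᵀ.
Hence T = [1, 0] (x) [0, 1] (x) [-5, 8, 3] + [0, 1] (x) [0, 1] (x) [8, -11, -5], so rank(T) ≤ 2.
These bounds meet, so rank(T) = 2.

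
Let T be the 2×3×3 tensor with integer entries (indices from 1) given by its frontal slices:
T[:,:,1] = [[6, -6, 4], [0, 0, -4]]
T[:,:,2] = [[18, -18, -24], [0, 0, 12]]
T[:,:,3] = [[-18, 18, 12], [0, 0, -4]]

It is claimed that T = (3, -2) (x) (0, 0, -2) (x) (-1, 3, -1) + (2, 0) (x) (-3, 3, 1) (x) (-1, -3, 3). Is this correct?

Yes

Reconstruct entrywise from the claimed factors. For example, T[2,2,3] = 0 and Σₗ aₗ[2]bₗ[2]cₗ[3] = (-2)·(0)·(-1) + (0)·(3)·(3) = 0; checking all 18 entries, every one matches. The claim holds.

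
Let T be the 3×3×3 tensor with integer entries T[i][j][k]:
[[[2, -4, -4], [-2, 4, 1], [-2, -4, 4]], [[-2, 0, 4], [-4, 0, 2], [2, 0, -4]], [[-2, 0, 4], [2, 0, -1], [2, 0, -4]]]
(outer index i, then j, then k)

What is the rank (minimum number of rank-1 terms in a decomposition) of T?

3

Lower bound: the mode-3 unfolding of T (rows indexed by k, columns by (i,j) = (0,0), (0,1), (0,2), (1,0), (1,1), (1,2), (2,0), (2,1), (2,2)) is [[2, -2, -2, -2, -4, 2, -2, 2, 2], [-4, 4, -4, 0, 0, 0, 0, 0, 0], [-4, 1, 4, 4, 2, -4, 4, -1, -4]].
There the 3×3 minor on rows k ∈ {0, 1, 2}, columns (i,j) ∈ {(0,0), (0,1), (0,2)} is det [[2, -2, -2], [-4, 4, -4], [-4, 1, 4]] = -48 ≠ 0, so this unfolding has rank ≥ 3; CP rank is at least every unfolding rank, so rank(T) ≥ 3. (Unfolding ranks only ever bound the CP rank from below — rank(T) can be strictly larger than all of them — so the matching upper bound has to come from an explicit 3-term decomposition.)
Upper bound: T is a sum of 3 rank-1 terms, T = [1, -1, -1] ⊗ [1, 0, -1] ⊗ [2, 0, -4] + [1, 0, 0] ⊗ [1, -1, 1] ⊗ [0, -4, 0] + [1, 2, -1] ⊗ [0, 1, 0] ⊗ [-2, 0, 1] (one valid choice — decompositions are not unique — normalised so each a, b is primitive with positive first nonzero entry; check it by expanding all entries), so rank(T) ≤ 3.
These bounds meet, so rank(T) = 3.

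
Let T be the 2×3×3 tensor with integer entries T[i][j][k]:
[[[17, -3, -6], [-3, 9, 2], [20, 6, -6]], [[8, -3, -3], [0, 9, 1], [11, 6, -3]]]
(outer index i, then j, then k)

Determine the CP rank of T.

2

Lower bound: the mode-1 unfolding of T (rows indexed by i, columns by (j,k) = (0,0), (0,1), (0,2), (1,0), (1,1), (1,2), (2,0), (2,1), (2,2)) is [[17, -3, -6, -3, 9, 2, 20, 6, -6], [8, -3, -3, 0, 9, 1, 11, 6, -3]].
There the 2×2 minor on rows i ∈ {0, 1}, columns (j,k) ∈ {(0,0), (0,1)} is det [[17, -3], [8, -3]] = -27 ≠ 0, so this unfolding has rank ≥ 2; CP rank is at least every unfolding rank, so rank(T) ≥ 2. (This is only a lower bound: in general the CP rank may exceed every unfolding rank, so we still need to exhibit 2 rank-1 terms summing to T.)
Upper bound — finding two terms. Write S_k = T[:,:,k] for the frontal slices: S₀ = [[17, -3, 20], [8, 0, 11]], S₁ = [[-3, 9, 6], [-3, 9, 6]], S₂ = [[-6, 2, -6], [-3, 1, -3]].
If T = a₁ ∘ b₁ ∘ c₁ + a₂ ∘ b₂ ∘ c₂ then each S_k = c₁[k]·a₁b₁ᵀ + c₂[k]·a₂b₂ᵀ. S₀ and S₁ are linearly independent, so a₁b₁ᵀ and a₂b₂ᵀ must span the same plane of matrices: they are the rank-1 matrices of the form x·S₀ + y·S₁.
The 2×2 minor of x·S₀ + y·S₁ on rows {0,1}, columns {0,1} is 24·x² + 72·xy = 24·(x + 3·y)(x), vanishing at (x:y) = (3:-1) and (0:1).
M₁ = 3·S₀ − S₁ = [[54, -18, 54], [27, -9, 27]] = 9·(2, 1)(3, -1, 3)ᵀ and M₂ = S₁ = [[-3, 9, 6], [-3, 9, 6]] = (-3)·(1, 1)(1, -3, -2)ᵀ, so take a₁ = (2, 1), b₁ = (3, -1, 3), a₂ = (1, 1), b₂ = (1, -3, -2).
Each slice is an integer combination of E₁ = a₁b₁ᵀ and E₂ = a₂b₂ᵀ: S₀ = 3·E₁ − E₂, S₁ = −3·E₂, S₂ = −E₁; reading off coefficients, c₁ = (3, 0, -1) and c₂ = (-1, -3, 0).
Hence T = (2, 1) ∘ (3, -1, 3) ∘ (3, 0, -1) + (1, 1) ∘ (1, -3, -2) ∘ (-1, -3, 0), so rank(T) ≤ 2.
These bounds meet, so rank(T) = 2.
Check entry T[0,2,1] = 6: (2)·(3)·(0) + (1)·(-2)·(-3) = 6.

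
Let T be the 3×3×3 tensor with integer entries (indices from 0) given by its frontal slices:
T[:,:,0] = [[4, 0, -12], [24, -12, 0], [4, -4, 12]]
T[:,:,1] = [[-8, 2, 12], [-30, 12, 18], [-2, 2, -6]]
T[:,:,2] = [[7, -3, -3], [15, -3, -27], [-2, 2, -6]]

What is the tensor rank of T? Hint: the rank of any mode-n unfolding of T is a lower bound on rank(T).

Lower bound: the mode-2 unfolding of T (rows indexed by j, columns by (i,k) = (0,0), (0,1), (0,2), (1,0), (1,1), (1,2), (2,0), (2,1), (2,2)) is [[4, -8, 7, 24, -30, 15, 4, -2, -2], [0, 2, -3, -12, 12, -3, -4, 2, 2], [-12, 12, -3, 0, 18, -27, 12, -6, -6]].
There the 2×2 minor on rows j ∈ {0, 1}, columns (i,k) ∈ {(0,0), (0,1)} is det [[4, -8], [0, 2]] = 8 ≠ 0, so this unfolding has rank ≥ 2; CP rank is at least every unfolding rank, so rank(T) ≥ 2. (This is only a lower bound: in general the CP rank may exceed every unfolding rank, so we still need to exhibit 2 rank-1 terms summing to T.)
Upper bound — finding two terms. Write S_k = T[:,:,k] for the frontal slices: S₀ = [[4, 0, -12], [24, -12, 0], [4, -4, 12]], S₁ = [[-8, 2, 12], [-30, 12, 18], [-2, 2, -6]], S₂ = [[7, -3, -3], [15, -3, -27], [-2, 2, -6]].
If T = a₁ ⊗ b₁ ⊗ c₁ + a₂ ⊗ b₂ ⊗ c₂ then each S_k = c₁[k]·a₁b₁ᵀ + c₂[k]·a₂b₂ᵀ. S₀ and S₁ are linearly independent, so a₁b₁ᵀ and a₂b₂ᵀ must span the same plane of matrices: they are the rank-1 matrices of the form x·S₀ + y·S₁.
The 2×2 minor of x·S₀ + y·S₁ on rows {0,1}, columns {0,1} is −48·x² + 96·xy − 36·y² = (-12)·(2·x − 3·y)(2·x − y), vanishing at (x:y) = (3:2) and (1:2).
M₁ = 3·S₀ + 2·S₁ = [[-4, 4, -12], [12, -12, 36], [8, -8, 24]] = (-4)·[1, -3, -2][1, -1, 3]ᵀ and M₂ = S₀ + 2·S₁ = [[-12, 4, 12], [-36, 12, 36], [0, 0, 0]] = (-4)·[1, 3, 0][3, -1, -3]ᵀ, so take a₁ = [1, -3, -2], b₁ = [1, -1, 3], a₂ = [1, 3, 0], b₂ = [3, -1, -3].
Each slice is an integer combination of E₁ = a₁b₁ᵀ and E₂ = a₂b₂ᵀ: S₀ = −2·E₁ + 2·E₂, S₁ = E₁ − 3·E₂, S₂ = E₁ + 2·E₂; reading off coefficients, c₁ = [-2, 1, 1] and c₂ = [2, -3, 2].
Hence T = [1, -3, -2] ⊗ [1, -1, 3] ⊗ [-2, 1, 1] + [1, 3, 0] ⊗ [3, -1, -3] ⊗ [2, -3, 2], so rank(T) ≤ 2.
These bounds meet, so rank(T) = 2.
Check entry T[0,1,0] = 0: (1)·(-1)·(-2) + (1)·(-1)·(2) = 0.

2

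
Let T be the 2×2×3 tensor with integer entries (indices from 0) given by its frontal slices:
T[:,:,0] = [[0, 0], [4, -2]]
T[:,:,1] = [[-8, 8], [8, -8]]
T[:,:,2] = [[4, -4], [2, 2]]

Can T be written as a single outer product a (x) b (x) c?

The mode-3 unfolding of T (rows indexed by k, columns by (i,j) = (0,0), (0,1), (1,0), (1,1)) is [[0, 0, 4, -2], [-8, 8, 8, -8], [4, -4, 2, 2]].
There the 3×3 minor on rows k ∈ {0, 1, 2}, columns (i,j) ∈ {(0,0), (1,0), (1,1)} is det [[0, 4, -2], [-8, 8, -8], [4, 2, 2]] = 32 ≠ 0, so this unfolding has rank ≥ 3; CP rank is at least every unfolding rank, so rank(T) ≥ 3.
In particular rank(T) ≥ 3 > 1, so T is not rank-1.

No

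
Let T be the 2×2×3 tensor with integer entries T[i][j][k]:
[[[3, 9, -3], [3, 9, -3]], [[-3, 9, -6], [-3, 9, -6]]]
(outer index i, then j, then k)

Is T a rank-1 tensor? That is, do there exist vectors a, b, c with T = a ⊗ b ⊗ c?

The mode-3 unfolding of T (rows indexed by k, columns by (i,j) = (0,0), (0,1), (1,0), (1,1)) is [[3, 3, -3, -3], [9, 9, 9, 9], [-3, -3, -6, -6]].
There the 2×2 minor on rows k ∈ {0, 1}, columns (i,j) ∈ {(0,0), (1,0)} is det [[3, -3], [9, 9]] = 54 ≠ 0, so this unfolding has rank ≥ 2; CP rank is at least every unfolding rank, so rank(T) ≥ 2.
In particular rank(T) ≥ 2 > 1, so T is not rank-1.

No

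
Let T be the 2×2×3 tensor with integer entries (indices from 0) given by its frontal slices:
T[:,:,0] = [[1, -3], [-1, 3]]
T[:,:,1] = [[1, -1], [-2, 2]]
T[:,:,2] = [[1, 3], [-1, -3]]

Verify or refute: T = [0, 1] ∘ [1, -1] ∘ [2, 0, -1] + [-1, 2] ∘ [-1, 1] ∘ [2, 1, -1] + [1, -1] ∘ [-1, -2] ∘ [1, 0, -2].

No

Reconstruct entry (0,1,0) from the claimed factors: Σₗ aₗ[0]bₗ[1]cₗ[0] = (0)·(-1)·(2) + (-1)·(1)·(2) + (1)·(-2)·(1) = -4, but T[0,1,0] = -3. The claim is false.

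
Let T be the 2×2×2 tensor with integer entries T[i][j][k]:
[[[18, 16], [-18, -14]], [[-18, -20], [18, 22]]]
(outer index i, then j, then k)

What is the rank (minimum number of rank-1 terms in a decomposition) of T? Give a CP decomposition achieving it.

rank(T) = 2

Lower bound: the mode-2 unfolding of T (rows indexed by j, columns by (i,k) = (0,0), (0,1), (1,0), (1,1)) is [[18, 16, -18, -20], [-18, -14, 18, 22]].
There the 2×2 minor on rows j ∈ {0, 1}, columns (i,k) ∈ {(0,0), (0,1)} is det [[18, 16], [-18, -14]] = 36 ≠ 0, so this unfolding has rank ≥ 2; CP rank is at least every unfolding rank, so rank(T) ≥ 2. (Flattening ranks never certify an upper bound on CP rank; for that we must actually write T with 2 rank-1 terms.)
Upper bound — finding two terms. Write S_k = T[:,:,k] for the frontal slices: S₀ = [[18, -18], [-18, 18]], S₁ = [[16, -14], [-20, 22]].
If T = a₁ ⊗ b₁ ⊗ c₁ + a₂ ⊗ b₂ ⊗ c₂ then each S_k = c₁[k]·a₁b₁ᵀ + c₂[k]·a₂b₂ᵀ. S₀ and S₁ are linearly independent, so a₁b₁ᵀ and a₂b₂ᵀ must span the same plane of matrices: they are the rank-1 matrices of the form x·S₀ + y·S₁.
det(x·S₀ + y·S₁) is 72·xy + 72·y² = 72·(y)(x + y), vanishing at (x:y) = (1:0) and (1:-1).
M₁ = S₀ = [[18, -18], [-18, 18]] = 18·[1, -1][1, -1]ᵀ and M₂ = S₀ − S₁ = [[2, -4], [2, -4]] = 2·[1, 1][1, -2]ᵀ, so take a₁ = [1, -1], b₁ = [1, -1], a₂ = [1, 1], b₂ = [1, -2].
Each slice is an integer combination of E₁ = a₁b₁ᵀ and E₂ = a₂b₂ᵀ: S₀ = 18·E₁, S₁ = 18·E₁ − 2·E₂; reading off coefficients, c₁ = [18, 18] and c₂ = [0, -2].
Hence T = [1, -1] ⊗ [1, -1] ⊗ [18, 18] + [1, 1] ⊗ [1, -2] ⊗ [0, -2], so rank(T) ≤ 2.
These bounds meet, so rank(T) = 2.
Check entry T[1,1,1] = 22: (-1)·(-1)·(18) + (1)·(-2)·(-2) = 22.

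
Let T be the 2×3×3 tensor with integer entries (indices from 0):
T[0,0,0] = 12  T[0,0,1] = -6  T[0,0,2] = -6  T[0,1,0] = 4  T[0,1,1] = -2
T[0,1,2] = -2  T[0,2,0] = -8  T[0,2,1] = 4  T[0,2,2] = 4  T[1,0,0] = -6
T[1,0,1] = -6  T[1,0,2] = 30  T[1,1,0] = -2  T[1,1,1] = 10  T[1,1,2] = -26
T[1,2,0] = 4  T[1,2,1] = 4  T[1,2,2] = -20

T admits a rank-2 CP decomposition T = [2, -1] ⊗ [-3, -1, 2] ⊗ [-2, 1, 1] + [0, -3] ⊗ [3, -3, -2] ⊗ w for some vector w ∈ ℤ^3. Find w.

w = [0, 1, -3]

Subtract the known terms from T to get the rank-1 residual R = [0, -3] ⊗ [3, -3, -2] ⊗ w, so R[i,j,k] = a[i]·b[j]·w[k]. Pick indices with nonzero a[1]·b[0] = (-3)·(3) = -9. Only the fibre through (1,0,·) is needed: R[1,0,:] = T[1,0,:] − Σₗ aₗ[1]bₗ[0]cₗ = [-6, -6, 30] − (-1)·(-3)·[-2, 1, 1] = [0, -9, 27]. Then w[k] = R[1,0,k] / -9 for each k, giving w = [0, -9, 27] / -9 = [0, 1, -3].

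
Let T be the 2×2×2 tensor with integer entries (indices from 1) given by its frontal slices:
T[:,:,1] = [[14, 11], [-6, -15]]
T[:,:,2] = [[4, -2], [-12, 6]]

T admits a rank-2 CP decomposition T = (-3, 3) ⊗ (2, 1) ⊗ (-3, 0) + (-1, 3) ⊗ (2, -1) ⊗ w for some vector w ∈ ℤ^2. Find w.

w = (2, -2)

Subtract the known terms from T to get the rank-1 residual R = (-1, 3) ⊗ (2, -1) ⊗ w, so R[i,j,k] = a[i]·b[j]·w[k]. Pick indices with nonzero a[1]·b[1] = (-1)·(2) = -2. Only the fibre through (1,1,·) is needed: R[1,1,:] = T[1,1,:] − Σₗ aₗ[1]bₗ[1]cₗ = [14, 4] − (-3)·(2)·(-3, 0) = [-4, 4]. Then w[k] = R[1,1,k] / -2 for each k, giving w = [-4, 4] / -2 = (2, -2).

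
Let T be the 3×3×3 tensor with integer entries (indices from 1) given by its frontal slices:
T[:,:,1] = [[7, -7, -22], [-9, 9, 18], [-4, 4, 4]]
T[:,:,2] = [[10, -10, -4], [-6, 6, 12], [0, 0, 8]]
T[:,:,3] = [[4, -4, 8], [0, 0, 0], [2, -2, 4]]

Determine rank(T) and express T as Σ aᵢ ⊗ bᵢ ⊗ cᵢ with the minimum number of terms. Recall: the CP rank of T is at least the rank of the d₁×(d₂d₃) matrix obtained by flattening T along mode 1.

rank(T) = 2

Lower bound: the mode-3 unfolding of T (rows indexed by k, columns by (i,j) = (1,1), (1,2), (1,3), (2,1), (2,2), (2,3), (3,1), (3,2), (3,3)) is [[7, -7, -22, -9, 9, 18, -4, 4, 4], [10, -10, -4, -6, 6, 12, 0, 0, 8], [4, -4, 8, 0, 0, 0, 2, -2, 4]].
There the 2×2 minor on rows k ∈ {1, 2}, columns (i,j) ∈ {(1,1), (1,3)} is det [[7, -22], [10, -4]] = 192 ≠ 0, so this unfolding has rank ≥ 2; CP rank is at least every unfolding rank, so rank(T) ≥ 2. (This is only a lower bound: in general the CP rank may exceed every unfolding rank, so we still need to exhibit 2 rank-1 terms summing to T.)
Upper bound — finding two terms. Write S_k = T[:,:,k] for the frontal slices: S₁ = [[7, -7, -22], [-9, 9, 18], [-4, 4, 4]], S₂ = [[10, -10, -4], [-6, 6, 12], [0, 0, 8]], S₃ = [[4, -4, 8], [0, 0, 0], [2, -2, 4]].
If T = a₁ ⊗ b₁ ⊗ c₁ + a₂ ⊗ b₂ ⊗ c₂ then each S_k = c₁[k]·a₁b₁ᵀ + c₂[k]·a₂b₂ᵀ. S₁ and S₂ are linearly independent, so a₁b₁ᵀ and a₂b₂ᵀ must span the same plane of matrices: they are the rank-1 matrices of the form x·S₁ + y·S₂.
The 2×2 minor of x·S₁ + y·S₂ on rows {1,2}, columns {1,3} is −72·x² + 96·xy + 96·y² = (-24)·(x − 2·y)(3·x + 2·y), vanishing at (x:y) = (2:1) and (2:-3).
M₁ = 2·S₁ + S₂ = [[24, -24, -48], [-24, 24, 48], [-8, 8, 16]] = 8·[3, -3, -1][1, -1, -2]ᵀ and M₂ = 2·S₁ − 3·S₂ = [[-16, 16, -32], [0, 0, 0], [-8, 8, -16]] = (-8)·[2, 0, 1][1, -1, 2]ᵀ, so take a₁ = [3, -3, -1], b₁ = [1, -1, -2], a₂ = [2, 0, 1], b₂ = [1, -1, 2].
Each slice is an integer combination of E₁ = a₁b₁ᵀ and E₂ = a₂b₂ᵀ: S₁ = 3·E₁ − E₂, S₂ = 2·E₁ + 2·E₂, S₃ = 2·E₂; reading off coefficients, c₁ = [3, 2, 0] and c₂ = [-1, 2, 2].
Hence T = [3, -3, -1] ⊗ [1, -1, -2] ⊗ [3, 2, 0] + [2, 0, 1] ⊗ [1, -1, 2] ⊗ [-1, 2, 2], so rank(T) ≤ 2.
These bounds meet, so rank(T) = 2.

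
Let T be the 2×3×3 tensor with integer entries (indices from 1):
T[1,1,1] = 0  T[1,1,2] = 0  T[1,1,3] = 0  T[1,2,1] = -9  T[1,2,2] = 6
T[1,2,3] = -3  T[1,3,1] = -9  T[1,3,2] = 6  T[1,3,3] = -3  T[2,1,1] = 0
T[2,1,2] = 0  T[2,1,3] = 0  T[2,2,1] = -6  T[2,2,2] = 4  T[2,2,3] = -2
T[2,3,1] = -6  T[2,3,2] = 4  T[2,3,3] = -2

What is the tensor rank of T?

Lower bound: T ≠ 0 (e.g. T[1,2,1] = -9), so rank(T) ≥ 1.
Upper bound: the mode-1 fibre T[:,2,1] = [-9, -6] gives a = (3, 2) (primitive direction); the mode-2 fibre T[1,:,1] = [0, -9, -9] gives b = (0, 1, 1); then c[k] = T[1,2,k] / (a[1]·b[2]) = [-9, 6, -3] / 3 = (-3, 2, -1).
Expanding (3, 2) ⊗ (0, 1, 1) ⊗ (-3, 2, -1) reproduces all 18 entries of T, so T = (3, 2) ⊗ (0, 1, 1) ⊗ (-3, 2, -1) and rank(T) ≤ 1.
These bounds meet, so rank(T) = 1.

1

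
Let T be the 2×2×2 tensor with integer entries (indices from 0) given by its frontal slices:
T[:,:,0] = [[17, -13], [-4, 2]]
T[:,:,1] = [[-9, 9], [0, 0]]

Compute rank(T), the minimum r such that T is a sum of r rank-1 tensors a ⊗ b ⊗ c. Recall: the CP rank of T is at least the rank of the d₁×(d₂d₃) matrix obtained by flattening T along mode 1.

Lower bound: the mode-1 unfolding of T (rows indexed by i, columns by (j,k) = (0,0), (0,1), (1,0), (1,1)) is [[17, -9, -13, 9], [-4, 0, 2, 0]].
There the 2×2 minor on rows i ∈ {0, 1}, columns (j,k) ∈ {(0,0), (0,1)} is det [[17, -9], [-4, 0]] = -36 ≠ 0, so this unfolding has rank ≥ 2; CP rank is at least every unfolding rank, so rank(T) ≥ 2. (This is only a lower bound: in general the CP rank may exceed every unfolding rank, so we still need to exhibit 2 rank-1 terms summing to T.)
Upper bound — finding two terms. Write S_k = T[:,:,k] for the frontal slices: S₀ = [[17, -13], [-4, 2]], S₁ = [[-9, 9], [0, 0]].
If T = a₁ ⊗ b₁ ⊗ c₁ + a₂ ⊗ b₂ ⊗ c₂ then each S_k = c₁[k]·a₁b₁ᵀ + c₂[k]·a₂b₂ᵀ. S₀ and S₁ are linearly independent, so a₁b₁ᵀ and a₂b₂ᵀ must span the same plane of matrices: they are the rank-1 matrices of the form x·S₀ + y·S₁.
det(x·S₀ + y·S₁) is −18·x² + 18·xy = (-18)·(x − y)(x), vanishing at (x:y) = (1:1) and (0:1).
M₁ = S₀ + S₁ = [[8, -4], [-4, 2]] = 2·[2, -1][2, -1]ᵀ and M₂ = S₁ = [[-9, 9], [0, 0]] = (-9)·[1, 0][1, -1]ᵀ, so take a₁ = [2, -1], b₁ = [2, -1], a₂ = [1, 0], b₂ = [1, -1].
Each slice is an integer combination of E₁ = a₁b₁ᵀ and E₂ = a₂b₂ᵀ: S₀ = 2·E₁ + 9·E₂, S₁ = −9·E₂; reading off coefficients, c₁ = [2, 0] and c₂ = [9, -9].
Hence T = [2, -1] ⊗ [2, -1] ⊗ [2, 0] + [1, 0] ⊗ [1, -1] ⊗ [9, -9], so rank(T) ≤ 2.
These bounds meet, so rank(T) = 2.
Check entry T[0,1,0] = -13: (2)·(-1)·(2) + (1)·(-1)·(9) = -13.

2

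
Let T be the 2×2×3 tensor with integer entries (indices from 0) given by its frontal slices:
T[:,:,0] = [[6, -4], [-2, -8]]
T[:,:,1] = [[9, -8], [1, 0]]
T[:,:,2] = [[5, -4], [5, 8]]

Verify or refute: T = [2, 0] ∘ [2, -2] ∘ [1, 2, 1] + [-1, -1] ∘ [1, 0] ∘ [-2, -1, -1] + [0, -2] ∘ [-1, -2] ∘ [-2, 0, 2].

Yes

Reconstruct entrywise from the claimed factors. For example, T[1,0,1] = 1 and Σₗ aₗ[1]bₗ[0]cₗ[1] = (0)·(2)·(2) + (-1)·(1)·(-1) + (-2)·(-1)·(0) = 1; checking all 12 entries, every one matches. The claim holds.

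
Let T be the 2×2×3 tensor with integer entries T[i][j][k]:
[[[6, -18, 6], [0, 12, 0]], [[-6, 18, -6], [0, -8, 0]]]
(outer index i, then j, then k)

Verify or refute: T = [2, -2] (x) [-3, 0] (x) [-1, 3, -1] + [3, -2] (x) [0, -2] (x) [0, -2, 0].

Yes

Reconstruct entrywise from the claimed factors. For example, T[1,0,1] = 18 and Σₗ aₗ[1]bₗ[0]cₗ[1] = (-2)·(-3)·(3) + (-2)·(0)·(-2) = 18; checking all 12 entries, every one matches. The claim holds.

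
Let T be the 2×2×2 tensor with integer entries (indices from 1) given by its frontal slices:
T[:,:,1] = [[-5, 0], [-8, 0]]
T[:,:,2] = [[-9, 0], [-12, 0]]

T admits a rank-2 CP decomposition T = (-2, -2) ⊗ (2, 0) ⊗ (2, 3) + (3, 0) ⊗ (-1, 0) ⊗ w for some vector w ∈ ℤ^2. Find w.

w = (-1, -1)

Subtract the known terms from T to get the rank-1 residual R = (3, 0) ⊗ (-1, 0) ⊗ w, so R[i,j,k] = a[i]·b[j]·w[k]. Pick indices with nonzero a[1]·b[1] = (3)·(-1) = -3. Only the fibre through (1,1,·) is needed: R[1,1,:] = T[1,1,:] − Σₗ aₗ[1]bₗ[1]cₗ = [-5, -9] − (-2)·(2)·(2, 3) = [3, 3]. Then w[k] = R[1,1,k] / -3 for each k, giving w = [3, 3] / -3 = (-1, -1).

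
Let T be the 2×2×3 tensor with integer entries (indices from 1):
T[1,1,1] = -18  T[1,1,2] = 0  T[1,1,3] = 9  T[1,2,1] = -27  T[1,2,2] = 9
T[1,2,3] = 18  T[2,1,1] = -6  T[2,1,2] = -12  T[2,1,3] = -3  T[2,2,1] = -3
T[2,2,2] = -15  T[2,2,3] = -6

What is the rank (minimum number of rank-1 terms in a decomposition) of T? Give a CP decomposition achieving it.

rank(T) = 2

Lower bound: the mode-1 unfolding of T (rows indexed by i, columns by (j,k) = (1,1), (1,2), (1,3), (2,1), (2,2), (2,3)) is [[-18, 0, 9, -27, 9, 18], [-6, -12, -3, -3, -15, -6]].
There the 2×2 minor on rows i ∈ {1, 2}, columns (j,k) ∈ {(1,1), (1,2)} is det [[-18, 0], [-6, -12]] = 216 ≠ 0, so this unfolding has rank ≥ 2; CP rank is at least every unfolding rank, so rank(T) ≥ 2. (This is only a lower bound: in general the CP rank may exceed every unfolding rank, so we still need to exhibit 2 rank-1 terms summing to T.)
Upper bound — finding two terms. Write S_k = T[:,:,k] for the frontal slices: S₁ = [[-18, -27], [-6, -3]], S₂ = [[0, 9], [-12, -15]], S₃ = [[9, 18], [-3, -6]].
If T = a₁ ⊗ b₁ ⊗ c₁ + a₂ ⊗ b₂ ⊗ c₂ then each S_k = c₁[k]·a₁b₁ᵀ + c₂[k]·a₂b₂ᵀ. S₁ and S₂ are linearly independent, so a₁b₁ᵀ and a₂b₂ᵀ must span the same plane of matrices: they are the rank-1 matrices of the form x·S₁ + y·S₂.
det(x·S₁ + y·S₂) is −108·x² + 108·y² = (-108)·(x − y)(x + y), vanishing at (x:y) = (1:1) and (1:-1).
M₁ = S₁ + S₂ = [[-18, -18], [-18, -18]] = (-18)·[1, 1][1, 1]ᵀ and M₂ = S₁ − S₂ = [[-18, -36], [6, 12]] = (-6)·[3, -1][1, 2]ᵀ, so take a₁ = [1, 1], b₁ = [1, 1], a₂ = [3, -1], b₂ = [1, 2].
Each slice is an integer combination of E₁ = a₁b₁ᵀ and E₂ = a₂b₂ᵀ: S₁ = −9·E₁ − 3·E₂, S₂ = −9·E₁ + 3·E₂, S₃ = 3·E₂; reading off coefficients, c₁ = [-9, -9, 0] and c₂ = [-3, 3, 3].
Hence T = [1, 1] ⊗ [1, 1] ⊗ [-9, -9, 0] + [3, -1] ⊗ [1, 2] ⊗ [-3, 3, 3], so rank(T) ≤ 2.
These bounds meet, so rank(T) = 2.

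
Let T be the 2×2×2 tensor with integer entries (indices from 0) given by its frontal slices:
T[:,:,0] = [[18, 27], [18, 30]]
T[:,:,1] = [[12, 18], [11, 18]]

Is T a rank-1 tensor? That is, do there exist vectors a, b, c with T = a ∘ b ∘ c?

No

The mode-1 unfolding of T (rows indexed by i, columns by (j,k) = (0,0), (0,1), (1,0), (1,1)) is [[18, 12, 27, 18], [18, 11, 30, 18]].
There the 2×2 minor on rows i ∈ {0, 1}, columns (j,k) ∈ {(0,0), (0,1)} is det [[18, 12], [18, 11]] = -18 ≠ 0, so this unfolding has rank ≥ 2; CP rank is at least every unfolding rank, so rank(T) ≥ 2.
In particular rank(T) ≥ 2 > 1, so T is not rank-1.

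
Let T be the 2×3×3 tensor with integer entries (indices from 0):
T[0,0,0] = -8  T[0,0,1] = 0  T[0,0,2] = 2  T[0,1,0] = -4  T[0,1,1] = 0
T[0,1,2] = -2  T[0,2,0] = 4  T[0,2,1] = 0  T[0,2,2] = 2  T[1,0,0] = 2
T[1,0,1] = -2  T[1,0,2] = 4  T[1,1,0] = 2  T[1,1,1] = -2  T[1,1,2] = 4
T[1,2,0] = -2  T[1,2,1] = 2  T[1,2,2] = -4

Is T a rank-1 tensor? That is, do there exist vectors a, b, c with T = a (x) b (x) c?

The mode-3 unfolding of T (rows indexed by k, columns by (i,j) = (0,0), (0,1), (0,2), (1,0), (1,1), (1,2)) is [[-8, -4, 4, 2, 2, -2], [0, 0, 0, -2, -2, 2], [2, -2, 2, 4, 4, -4]].
There the 3×3 minor on rows k ∈ {0, 1, 2}, columns (i,j) ∈ {(0,0), (0,1), (1,0)} is det [[-8, -4, 2], [0, 0, -2], [2, -2, 4]] = 48 ≠ 0, so this unfolding has rank ≥ 3; CP rank is at least every unfolding rank, so rank(T) ≥ 3.
In particular rank(T) ≥ 3 > 1, so T is not rank-1.

No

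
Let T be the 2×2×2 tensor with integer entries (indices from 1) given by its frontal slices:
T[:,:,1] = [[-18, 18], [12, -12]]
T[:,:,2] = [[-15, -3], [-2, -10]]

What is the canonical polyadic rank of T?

2

Lower bound: in the mode-3 unfolding of T (rows indexed by k, columns by (i,j)) the 2×2 minor on rows k ∈ {1, 2}, columns (i,j) ∈ {(1,1), (1,2)} is det [[-18, 18], [-15, -3]] = 324 ≠ 0, so that unfolding has rank ≥ 2 and hence rank(T) ≥ 2 (CP rank is at least every unfolding rank, though it can be larger).
Upper bound: with S_k = T[:,:,k], the two rank-1 terms a₁b₁ᵀ, a₂b₂ᵀ are the rank-1 members of the pencil x·S₁ + y·S₂.
det(x·S₁ + y·S₂) is 432·xy + 144·y² = 144·(y)(3·x + y), vanishing at (x:y) = (1:0) and (1:-3).
M₁ = S₁ = [[-18, 18], [12, -12]] = (-6)·[3, -2][1, -1]ᵀ and M₂ = S₁ − 3·S₂ = [[27, 27], [18, 18]] = 9·[3, 2][1, 1]ᵀ, so take a₁ = [3, -2], b₁ = [1, -1], a₂ = [3, 2], b₂ = [1, 1].
Each slice is an integer combination of E₁ = a₁b₁ᵀ and E₂ = a₂b₂ᵀ: S₁ = −6·E₁, S₂ = −2·E₁ − 3·E₂; reading off coefficients, c₁ = [-6, -2] and c₂ = [0, -3].
Hence T = [3, -2] ⊗ [1, -1] ⊗ [-6, -2] + [3, 2] ⊗ [1, 1] ⊗ [0, -3], so rank(T) ≤ 2.
These bounds meet, so rank(T) = 2.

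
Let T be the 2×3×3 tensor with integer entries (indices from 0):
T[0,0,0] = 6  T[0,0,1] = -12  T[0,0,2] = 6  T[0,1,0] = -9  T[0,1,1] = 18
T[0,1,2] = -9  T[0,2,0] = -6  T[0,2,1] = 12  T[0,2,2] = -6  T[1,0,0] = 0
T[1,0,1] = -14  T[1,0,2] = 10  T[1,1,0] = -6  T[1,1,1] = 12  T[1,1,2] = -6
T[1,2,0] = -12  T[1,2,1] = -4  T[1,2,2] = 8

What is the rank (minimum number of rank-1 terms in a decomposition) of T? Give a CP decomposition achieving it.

Lower bound: the mode-1 unfolding of T (rows indexed by i, columns by (j,k) = (0,0), (0,1), (0,2), (1,0), (1,1), (1,2), (2,0), (2,1), (2,2)) is [[6, -12, 6, -9, 18, -9, -6, 12, -6], [0, -14, 10, -6, 12, -6, -12, -4, 8]].
There the 2×2 minor on rows i ∈ {0, 1}, columns (j,k) ∈ {(0,0), (0,1)} is det [[6, -12], [0, -14]] = -84 ≠ 0, so this unfolding has rank ≥ 2; CP rank is at least every unfolding rank, so rank(T) ≥ 2. (This is only a lower bound: in general the CP rank may exceed every unfolding rank, so we still need to exhibit 2 rank-1 terms summing to T.)
Upper bound — finding two terms. Write S_k = T[:,:,k] for the frontal slices: S₀ = [[6, -9, -6], [0, -6, -12]], S₁ = [[-12, 18, 12], [-14, 12, -4]], S₂ = [[6, -9, -6], [10, -6, 8]].
If T = a₁ ⊗ b₁ ⊗ c₁ + a₂ ⊗ b₂ ⊗ c₂ then each S_k = c₁[k]·a₁b₁ᵀ + c₂[k]·a₂b₂ᵀ. S₀ and S₁ are linearly independent, so a₁b₁ᵀ and a₂b₂ᵀ must span the same plane of matrices: they are the rank-1 matrices of the form x·S₀ + y·S₁.
The 2×2 minor of x·S₀ + y·S₁ on rows {0,1}, columns {0,1} is −36·x² + 18·xy + 108·y² = (-18)·(2·x + 3·y)(x − 2·y), vanishing at (x:y) = (3:-2) and (2:1).
M₁ = 3·S₀ − 2·S₁ = [[42, -63, -42], [28, -42, -28]] = 7·[3, 2][2, -3, -2]ᵀ and M₂ = 2·S₀ + S₁ = [[0, 0, 0], [-14, 0, -28]] = (-14)·[0, 1][1, 0, 2]ᵀ, so take a₁ = [3, 2], b₁ = [2, -3, -2], a₂ = [0, 1], b₂ = [1, 0, 2].
Each slice is an integer combination of E₁ = a₁b₁ᵀ and E₂ = a₂b₂ᵀ: S₀ = E₁ − 4·E₂, S₁ = −2·E₁ − 6·E₂, S₂ = E₁ + 6·E₂; reading off coefficients, c₁ = [1, -2, 1] and c₂ = [-4, -6, 6].
Hence T = [3, 2] ⊗ [2, -3, -2] ⊗ [1, -2, 1] + [0, 1] ⊗ [1, 0, 2] ⊗ [-4, -6, 6], so rank(T) ≤ 2.
These bounds meet, so rank(T) = 2.
Check entry T[0,2,0] = -6: (3)·(-2)·(1) + (0)·(2)·(-4) = -6.

rank(T) = 2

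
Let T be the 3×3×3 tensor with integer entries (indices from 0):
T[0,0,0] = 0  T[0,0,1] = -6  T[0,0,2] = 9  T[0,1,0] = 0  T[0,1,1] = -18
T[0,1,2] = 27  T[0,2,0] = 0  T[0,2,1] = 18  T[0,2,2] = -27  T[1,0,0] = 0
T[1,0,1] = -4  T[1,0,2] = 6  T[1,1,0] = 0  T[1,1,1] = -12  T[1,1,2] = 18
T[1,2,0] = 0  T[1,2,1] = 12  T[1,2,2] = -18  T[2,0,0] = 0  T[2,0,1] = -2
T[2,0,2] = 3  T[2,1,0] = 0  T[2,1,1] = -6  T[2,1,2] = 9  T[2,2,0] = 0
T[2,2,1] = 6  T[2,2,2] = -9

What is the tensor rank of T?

1

Lower bound: T ≠ 0 (e.g. T[0,0,1] = -6), so rank(T) ≥ 1.
Upper bound: the mode-1 fibre T[:,0,1] = [-6, -4, -2] gives a = (3, 2, 1) (primitive direction); the mode-2 fibre T[0,:,1] = [-6, -18, 18] gives b = (1, 3, -3); then c[k] = T[0,0,k] / (a[0]·b[0]) = [0, -6, 9] / 3 = (0, -2, 3).
Expanding (3, 2, 1) ⊗ (1, 3, -3) ⊗ (0, -2, 3) reproduces all 27 entries of T, so T = (3, 2, 1) ⊗ (1, 3, -3) ⊗ (0, -2, 3) and rank(T) ≤ 1.
These bounds meet, so rank(T) = 1.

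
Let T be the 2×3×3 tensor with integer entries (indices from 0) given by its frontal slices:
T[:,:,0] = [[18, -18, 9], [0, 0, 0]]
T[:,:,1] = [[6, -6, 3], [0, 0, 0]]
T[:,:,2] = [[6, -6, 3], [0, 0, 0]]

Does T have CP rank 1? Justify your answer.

Yes

The mode-1 fibre T[:,0,0] = [18, 0] gives a = [1, 0] (primitive direction); the mode-2 fibre T[0,:,0] = [18, -18, 9] gives b = [2, -2, 1]; then c[k] = T[0,0,k] / (a[0]·b[0]) = [18, 6, 6] / 2 = [9, 3, 3].
Expanding [1, 0] (x) [2, -2, 1] (x) [9, 3, 3] reproduces all 18 entries of T, so T = [1, 0] (x) [2, -2, 1] (x) [9, 3, 3] and rank(T) ≤ 1.
Equivalently every frontal slice T[:,:,k] is c[k] times the rank-1 matrix [1, 0] (x) [2, -2, 1]. So T has rank 1 (it is nonzero).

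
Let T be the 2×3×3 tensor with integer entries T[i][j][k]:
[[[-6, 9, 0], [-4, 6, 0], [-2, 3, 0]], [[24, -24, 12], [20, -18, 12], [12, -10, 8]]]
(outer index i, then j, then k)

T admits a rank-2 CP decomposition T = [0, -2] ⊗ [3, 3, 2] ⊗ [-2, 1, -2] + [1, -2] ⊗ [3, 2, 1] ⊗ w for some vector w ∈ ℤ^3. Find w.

w = [-2, 3, 0]

Subtract the known terms from T to get the rank-1 residual R = [1, -2] ⊗ [3, 2, 1] ⊗ w, so R[i,j,k] = a[i]·b[j]·w[k]. Pick indices with nonzero a[0]·b[0] = (1)·(3) = 3. Only the fibre through (0,0,·) is needed: R[0,0,:] = T[0,0,:] − Σₗ aₗ[0]bₗ[0]cₗ = [-6, 9, 0] − (0)·(3)·[-2, 1, -2] = [-6, 9, 0]. Then w[k] = R[0,0,k] / 3 for each k, giving w = [-6, 9, 0] / 3 = [-2, 3, 0].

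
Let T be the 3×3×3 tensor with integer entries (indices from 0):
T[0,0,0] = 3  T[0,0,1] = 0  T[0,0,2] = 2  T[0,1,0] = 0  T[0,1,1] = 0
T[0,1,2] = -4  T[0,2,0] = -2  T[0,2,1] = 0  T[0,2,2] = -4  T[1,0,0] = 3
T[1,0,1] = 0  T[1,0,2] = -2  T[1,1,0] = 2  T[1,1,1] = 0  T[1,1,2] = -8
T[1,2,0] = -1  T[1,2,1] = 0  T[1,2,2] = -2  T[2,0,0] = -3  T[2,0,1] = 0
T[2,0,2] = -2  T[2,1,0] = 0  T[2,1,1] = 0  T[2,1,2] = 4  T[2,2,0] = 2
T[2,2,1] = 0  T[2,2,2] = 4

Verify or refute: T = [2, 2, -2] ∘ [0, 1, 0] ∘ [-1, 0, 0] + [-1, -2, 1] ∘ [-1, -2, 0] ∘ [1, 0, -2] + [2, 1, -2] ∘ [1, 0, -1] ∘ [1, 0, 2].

Yes

Reconstruct entrywise from the claimed factors. For example, T[1,1,2] = -8 and Σₗ aₗ[1]bₗ[1]cₗ[2] = (2)·(1)·(0) + (-2)·(-2)·(-2) + (1)·(0)·(2) = -8; checking all 27 entries, every one matches. The claim holds.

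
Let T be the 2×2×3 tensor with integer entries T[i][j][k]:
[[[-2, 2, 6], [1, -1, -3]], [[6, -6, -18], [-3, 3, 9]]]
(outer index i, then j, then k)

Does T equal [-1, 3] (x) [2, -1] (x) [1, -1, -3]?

Yes

Reconstruct entrywise from the claimed factors. For example, T[0,1,1] = -1 and Σₗ aₗ[0]bₗ[1]cₗ[1] = (-1)·(-1)·(-1) = -1; checking all 12 entries, every one matches. The claim holds.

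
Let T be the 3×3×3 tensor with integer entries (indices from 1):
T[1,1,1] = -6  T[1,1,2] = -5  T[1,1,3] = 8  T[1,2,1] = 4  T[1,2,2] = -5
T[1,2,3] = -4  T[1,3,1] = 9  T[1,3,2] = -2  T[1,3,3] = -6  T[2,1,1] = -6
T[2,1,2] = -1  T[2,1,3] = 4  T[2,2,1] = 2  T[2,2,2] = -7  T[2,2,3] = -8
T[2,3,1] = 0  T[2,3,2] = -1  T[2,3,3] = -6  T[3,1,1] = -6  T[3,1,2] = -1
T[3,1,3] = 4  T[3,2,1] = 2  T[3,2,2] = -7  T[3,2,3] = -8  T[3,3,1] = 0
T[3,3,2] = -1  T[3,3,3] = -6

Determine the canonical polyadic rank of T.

Lower bound: the mode-2 unfolding of T (rows indexed by j, columns by (i,k) = (1,1), (1,2), (1,3), (2,1), (2,2), (2,3), (3,1), (3,2), (3,3)) is [[-6, -5, 8, -6, -1, 4, -6, -1, 4], [4, -5, -4, 2, -7, -8, 2, -7, -8], [9, -2, -6, 0, -1, -6, 0, -1, -6]].
There the 3×3 minor on rows j ∈ {1, 2, 3}, columns (i,k) ∈ {(1,1), (1,2), (1,3)} is det [[-6, -5, 8], [4, -5, -4], [9, -2, -6]] = 224 ≠ 0, so this unfolding has rank ≥ 3; CP rank is at least every unfolding rank, so rank(T) ≥ 3. (Unfolding ranks only ever bound the CP rank from below — rank(T) can be strictly larger than all of them — so the matching upper bound has to come from an explicit 3-term decomposition.)
Upper bound: T is a sum of 3 rank-1 terms, T = [1, -1, -1] (x) [1, 1, 2] (x) [2, -1, 0] + [1, 2, 2] (x) [0, 2, 1] (x) [1, -2, -2] + [2, 1, 1] (x) [2, 0, -1] (x) [-2, -1, 2] (one valid choice — decompositions are not unique — normalised so each a, b is primitive with positive first nonzero entry; check it by expanding all entries), so rank(T) ≤ 3.
These bounds meet, so rank(T) = 3.

3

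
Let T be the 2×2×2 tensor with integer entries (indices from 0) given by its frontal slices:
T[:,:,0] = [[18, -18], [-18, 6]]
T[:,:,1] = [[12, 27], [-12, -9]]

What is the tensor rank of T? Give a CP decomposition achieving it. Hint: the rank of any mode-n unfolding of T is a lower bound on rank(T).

Lower bound: the mode-3 unfolding of T (rows indexed by k, columns by (i,j) = (0,0), (0,1), (1,0), (1,1)) is [[18, -18, -18, 6], [12, 27, -12, -9]].
There the 2×2 minor on rows k ∈ {0, 1}, columns (i,j) ∈ {(0,0), (0,1)} is det [[18, -18], [12, 27]] = 702 ≠ 0, so this unfolding has rank ≥ 2; CP rank is at least every unfolding rank, so rank(T) ≥ 2. (This is only a lower bound: in general the CP rank may exceed every unfolding rank, so we still need to exhibit 2 rank-1 terms summing to T.)
Upper bound — finding two terms. Write S_k = T[:,:,k] for the frontal slices: S₀ = [[18, -18], [-18, 6]], S₁ = [[12, 27], [-12, -9]].
If T = a₁ ∘ b₁ ∘ c₁ + a₂ ∘ b₂ ∘ c₂ then each S_k = c₁[k]·a₁b₁ᵀ + c₂[k]·a₂b₂ᵀ. S₀ and S₁ are linearly independent, so a₁b₁ᵀ and a₂b₂ᵀ must span the same plane of matrices: they are the rank-1 matrices of the form x·S₀ + y·S₁.
det(x·S₀ + y·S₁) is −216·x² + 180·xy + 216·y² = (-36)·(2·x − 3·y)(3·x + 2·y), vanishing at (x:y) = (3:2) and (2:-3).
M₁ = 3·S₀ + 2·S₁ = [[78, 0], [-78, 0]] = 78·[1, -1][1, 0]ᵀ and M₂ = 2·S₀ − 3·S₁ = [[0, -117], [0, 39]] = (-39)·[3, -1][0, 1]ᵀ, so take a₁ = [1, -1], b₁ = [1, 0], a₂ = [3, -1], b₂ = [0, 1].
Each slice is an integer combination of E₁ = a₁b₁ᵀ and E₂ = a₂b₂ᵀ: S₀ = 18·E₁ − 6·E₂, S₁ = 12·E₁ + 9·E₂; reading off coefficients, c₁ = [18, 12] and c₂ = [-6, 9].
Hence T = [1, -1] ∘ [1, 0] ∘ [18, 12] + [3, -1] ∘ [0, 1] ∘ [-6, 9], so rank(T) ≤ 2.
These bounds meet, so rank(T) = 2.
Check entry T[1,1,0] = 6: (-1)·(0)·(18) + (-1)·(1)·(-6) = 6.

rank(T) = 2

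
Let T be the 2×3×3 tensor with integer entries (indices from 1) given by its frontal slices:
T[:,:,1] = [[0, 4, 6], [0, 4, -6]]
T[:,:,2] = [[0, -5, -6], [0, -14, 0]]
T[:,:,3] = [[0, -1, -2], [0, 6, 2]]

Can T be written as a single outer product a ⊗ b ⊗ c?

No

The mode-3 unfolding of T (rows indexed by k, columns by (i,j) = (1,1), (1,2), (1,3), (2,1), (2,2), (2,3)) is [[0, 4, 6, 0, 4, -6], [0, -5, -6, 0, -14, 0], [0, -1, -2, 0, 6, 2]].
There the 3×3 minor on rows k ∈ {1, 2, 3}, columns (i,j) ∈ {(1,2), (1,3), (2,2)} is det [[4, 6, 4], [-5, -6, -14], [-1, -2, 6]] = 24 ≠ 0, so this unfolding has rank ≥ 3; CP rank is at least every unfolding rank, so rank(T) ≥ 3.
In particular rank(T) ≥ 3 > 1, so T is not rank-1.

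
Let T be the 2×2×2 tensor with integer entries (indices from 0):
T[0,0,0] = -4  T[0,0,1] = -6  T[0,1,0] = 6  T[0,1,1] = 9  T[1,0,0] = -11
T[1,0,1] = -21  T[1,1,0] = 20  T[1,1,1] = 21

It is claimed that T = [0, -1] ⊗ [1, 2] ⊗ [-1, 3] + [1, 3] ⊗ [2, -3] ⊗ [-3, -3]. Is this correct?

Reconstruct entry (0,0,0) from the claimed factors: Σₗ aₗ[0]bₗ[0]cₗ[0] = (0)·(1)·(-1) + (1)·(2)·(-3) = -6, but T[0,0,0] = -4. The claim is false.

No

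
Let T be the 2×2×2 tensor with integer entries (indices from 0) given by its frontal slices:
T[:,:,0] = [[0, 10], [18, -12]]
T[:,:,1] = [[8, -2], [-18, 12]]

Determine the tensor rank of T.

2

Lower bound: the mode-1 unfolding of T (rows indexed by i, columns by (j,k) = (0,0), (0,1), (1,0), (1,1)) is [[0, 8, 10, -2], [18, -18, -12, 12]].
There the 2×2 minor on rows i ∈ {0, 1}, columns (j,k) ∈ {(0,0), (0,1)} is det [[0, 8], [18, -18]] = -144 ≠ 0, so this unfolding has rank ≥ 2; CP rank is at least every unfolding rank, so rank(T) ≥ 2. (This is only a lower bound: in general the CP rank may exceed every unfolding rank, so we still need to exhibit 2 rank-1 terms summing to T.)
Upper bound — finding two terms. Write S_k = T[:,:,k] for the frontal slices: S₀ = [[0, 10], [18, -12]], S₁ = [[8, -2], [-18, 12]].
If T = a₁ ⊗ b₁ ⊗ c₁ + a₂ ⊗ b₂ ⊗ c₂ then each S_k = c₁[k]·a₁b₁ᵀ + c₂[k]·a₂b₂ᵀ. S₀ and S₁ are linearly independent, so a₁b₁ᵀ and a₂b₂ᵀ must span the same plane of matrices: they are the rank-1 matrices of the form x·S₀ + y·S₁.
det(x·S₀ + y·S₁) is −180·x² + 120·xy + 60·y² = (-60)·(x − y)(3·x + y), vanishing at (x:y) = (1:1) and (1:-3).
M₁ = S₀ + S₁ = [[8, 8], [0, 0]] = 8·[1, 0][1, 1]ᵀ and M₂ = S₀ − 3·S₁ = [[-24, 16], [72, -48]] = (-8)·[1, -3][3, -2]ᵀ, so take a₁ = [1, 0], b₁ = [1, 1], a₂ = [1, -3], b₂ = [3, -2].
Each slice is an integer combination of E₁ = a₁b₁ᵀ and E₂ = a₂b₂ᵀ: S₀ = 6·E₁ − 2·E₂, S₁ = 2·E₁ + 2·E₂; reading off coefficients, c₁ = [6, 2] and c₂ = [-2, 2].
Hence T = [1, 0] ⊗ [1, 1] ⊗ [6, 2] + [1, -3] ⊗ [3, -2] ⊗ [-2, 2], so rank(T) ≤ 2.
These bounds meet, so rank(T) = 2.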